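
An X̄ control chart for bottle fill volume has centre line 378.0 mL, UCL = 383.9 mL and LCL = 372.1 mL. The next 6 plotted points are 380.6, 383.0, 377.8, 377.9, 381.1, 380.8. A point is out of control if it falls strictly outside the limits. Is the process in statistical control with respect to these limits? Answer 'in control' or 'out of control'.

in control

All 6 points lie within [372.1, 383.9].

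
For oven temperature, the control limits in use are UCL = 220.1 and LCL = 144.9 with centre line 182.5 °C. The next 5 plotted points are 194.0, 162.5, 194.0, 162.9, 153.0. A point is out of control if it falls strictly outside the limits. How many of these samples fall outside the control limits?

0

All 5 points lie within [144.9, 220.1].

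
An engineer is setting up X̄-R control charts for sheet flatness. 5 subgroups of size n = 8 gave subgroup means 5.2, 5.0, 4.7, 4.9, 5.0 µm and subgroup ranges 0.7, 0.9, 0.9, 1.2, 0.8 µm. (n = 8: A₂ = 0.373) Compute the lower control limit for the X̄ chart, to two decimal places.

4.62

X̄̄ = (5.2 + 5.0 + 4.7 + 4.9 + 5.0) / 5 = 24.8000 / 5 = 4.9600
R̄ = (0.7 + 0.9 + 0.9 + 1.2 + 0.8) / 5 = 4.5000 / 5 = 0.9000
LCL = X̄̄ − A₂·R̄ = 4.9600 − 0.373 × 0.9000 = 4.6243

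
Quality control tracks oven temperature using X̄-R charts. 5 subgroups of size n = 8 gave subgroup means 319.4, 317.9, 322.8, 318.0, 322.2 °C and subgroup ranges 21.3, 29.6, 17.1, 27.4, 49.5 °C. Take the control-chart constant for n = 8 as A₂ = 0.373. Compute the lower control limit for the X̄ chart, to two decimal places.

X̄̄ = (319.4 + 317.9 + 322.8 + 318.0 + 322.2) / 5 = 1600.3000 / 5 = 320.0600
R̄ = (21.3 + 29.6 + 17.1 + 27.4 + 49.5) / 5 = 144.9000 / 5 = 28.9800
LCL = X̄̄ − A₂·R̄ = 320.0600 − 0.373 × 28.9800 = 309.2505

309.25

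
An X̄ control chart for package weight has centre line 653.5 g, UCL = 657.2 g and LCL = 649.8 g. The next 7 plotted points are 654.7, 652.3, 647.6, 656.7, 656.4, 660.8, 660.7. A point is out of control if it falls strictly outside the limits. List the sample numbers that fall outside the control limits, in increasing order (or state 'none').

Compare each point to [649.8, 657.2]: sample 3 = 647.6 < LCL; sample 6 = 660.8 > UCL; sample 7 = 660.7 > UCL.

3, 6, 7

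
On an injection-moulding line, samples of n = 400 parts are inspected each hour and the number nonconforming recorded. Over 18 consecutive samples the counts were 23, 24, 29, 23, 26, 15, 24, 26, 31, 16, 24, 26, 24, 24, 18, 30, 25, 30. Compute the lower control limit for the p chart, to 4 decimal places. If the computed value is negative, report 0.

p̄ = Σdᵢ / (k·n) = 438 / (18 × 400) = 0.06083
LCL = p̄ − 3·√(p̄(1−p̄)/n) = 0.06083 − 3 × 0.01195 = 0.02498

0.0250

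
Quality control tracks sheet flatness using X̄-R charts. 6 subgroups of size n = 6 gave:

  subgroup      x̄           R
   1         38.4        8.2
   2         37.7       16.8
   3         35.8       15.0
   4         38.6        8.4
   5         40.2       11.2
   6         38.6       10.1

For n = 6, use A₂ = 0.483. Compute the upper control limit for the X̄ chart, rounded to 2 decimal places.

43.83

X̄̄ = (38.4 + 37.7 + 35.8 + 38.6 + 40.2 + 38.6) / 6 = 229.3000 / 6 = 38.2167
R̄ = (8.2 + 16.8 + 15.0 + 8.4 + 11.2 + 10.1) / 6 = 69.7000 / 6 = 11.6167
UCL = X̄̄ + A₂·R̄ = 38.2167 + 0.483 × 11.6167 = 43.8275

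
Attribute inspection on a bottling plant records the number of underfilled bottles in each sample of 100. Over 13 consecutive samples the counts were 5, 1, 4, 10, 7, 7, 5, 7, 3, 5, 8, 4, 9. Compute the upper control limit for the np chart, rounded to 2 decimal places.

12.76

p̄ = Σdᵢ / (k·n) = 75 / (13 × 100) = 0.05769
UCL = np̄ + 3·√(np̄(1−p̄)) = 5.7692 + 3 × √(5.7692×0.94231) = 5.7692 + 3 × 2.3316 = 12.7641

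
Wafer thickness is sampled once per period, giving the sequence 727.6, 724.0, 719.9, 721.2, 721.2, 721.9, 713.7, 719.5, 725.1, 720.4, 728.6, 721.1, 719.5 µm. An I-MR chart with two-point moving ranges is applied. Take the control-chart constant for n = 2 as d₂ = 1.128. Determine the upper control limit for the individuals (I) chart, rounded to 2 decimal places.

733.19

X̄ = (727.6 + 724.0 + 719.9 + 721.2 + 721.2 + 721.9 + 713.7 + 719.5 + 725.1 + 720.4 + 728.6 + 721.1 + 719.5) / 13 = 721.8231
Moving ranges: 3.6, 4.1, 1.3, 0.0, 0.7, 8.2, 5.8, 5.6, 4.7, 8.2, 7.5, 1.6; M̄R̄ = 51.3000 / 12 = 4.2750
UCL = X̄ + 3·M̄R̄/d₂ = 721.8231 + 3 × 4.2750 / 1.128 = 733.1928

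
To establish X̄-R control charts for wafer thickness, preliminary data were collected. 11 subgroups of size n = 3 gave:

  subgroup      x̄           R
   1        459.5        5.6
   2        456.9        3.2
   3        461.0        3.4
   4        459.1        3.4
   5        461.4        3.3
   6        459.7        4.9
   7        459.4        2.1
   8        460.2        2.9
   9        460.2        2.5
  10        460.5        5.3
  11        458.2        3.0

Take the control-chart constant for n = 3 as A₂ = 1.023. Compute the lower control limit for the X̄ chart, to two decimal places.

X̄̄ = (459.5 + 456.9 + 461.0 + 459.1 + 461.4 + 459.7 + 459.4 + 460.2 + 460.2 + 460.5 + 458.2) / 11 = 5056.1000 / 11 = 459.6455
R̄ = (5.6 + 3.2 + 3.4 + 3.4 + 3.3 + 4.9 + 2.1 + 2.9 + 2.5 + 5.3 + 3.0) / 11 = 39.6000 / 11 = 3.6000
LCL = X̄̄ − A₂·R̄ = 459.6455 − 1.023 × 3.6000 = 455.9627

455.96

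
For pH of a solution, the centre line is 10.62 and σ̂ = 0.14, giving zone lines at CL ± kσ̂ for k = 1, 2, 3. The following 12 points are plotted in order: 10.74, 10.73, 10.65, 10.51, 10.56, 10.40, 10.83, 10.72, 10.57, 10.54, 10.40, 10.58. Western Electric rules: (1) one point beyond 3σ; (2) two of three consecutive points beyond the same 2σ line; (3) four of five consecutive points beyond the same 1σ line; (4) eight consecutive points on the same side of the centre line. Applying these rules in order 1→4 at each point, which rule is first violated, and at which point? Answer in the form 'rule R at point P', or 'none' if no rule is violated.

Zone of each point (C = within 1σ̂, B = 1σ̂–2σ̂, A = 2σ̂–3σ̂, * = beyond 3σ̂; sign = side of CL): 1:+C, 2:+C, 3:+C, 4:-C, 5:-C, 6:-B, 7:+B, 8:+C, 9:-C, 10:-C, 11:-B, 12:-C
No rule fires across all 12 points.

none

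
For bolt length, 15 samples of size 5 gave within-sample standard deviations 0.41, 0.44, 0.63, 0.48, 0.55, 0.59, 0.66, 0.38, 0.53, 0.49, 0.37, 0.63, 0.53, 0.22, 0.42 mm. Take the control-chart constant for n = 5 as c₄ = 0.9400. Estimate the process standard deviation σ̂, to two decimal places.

0.52

s̄ = (0.41 + 0.44 + 0.63 + 0.48 + 0.55 + 0.59 + 0.66 + 0.38 + 0.53 + 0.49 + 0.37 + 0.63 + 0.53 + 0.22 + 0.42) / 15 = 0.4887
σ̂ = s̄ / c₄ = 0.4887 / 0.9400 = 0.5199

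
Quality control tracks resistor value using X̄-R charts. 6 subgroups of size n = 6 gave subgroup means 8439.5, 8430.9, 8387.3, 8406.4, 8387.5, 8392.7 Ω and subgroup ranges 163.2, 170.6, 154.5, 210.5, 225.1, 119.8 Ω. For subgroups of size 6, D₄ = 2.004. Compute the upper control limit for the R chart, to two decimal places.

348.60

R̄ = (163.2 + 170.6 + 154.5 + 210.5 + 225.1 + 119.8) / 6 = 1043.7000 / 6 = 173.9500
UCL_R = D₄·R̄ = 2.004 × 173.9500 = 348.5958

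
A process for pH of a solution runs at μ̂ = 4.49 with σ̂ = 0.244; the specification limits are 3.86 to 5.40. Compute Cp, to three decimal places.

Cp = (USL − LSL) / (6σ̂) = (5.40 − 3.86) / (6 × 0.244) = 1.5400 / 1.4640 = 1.0519

1.052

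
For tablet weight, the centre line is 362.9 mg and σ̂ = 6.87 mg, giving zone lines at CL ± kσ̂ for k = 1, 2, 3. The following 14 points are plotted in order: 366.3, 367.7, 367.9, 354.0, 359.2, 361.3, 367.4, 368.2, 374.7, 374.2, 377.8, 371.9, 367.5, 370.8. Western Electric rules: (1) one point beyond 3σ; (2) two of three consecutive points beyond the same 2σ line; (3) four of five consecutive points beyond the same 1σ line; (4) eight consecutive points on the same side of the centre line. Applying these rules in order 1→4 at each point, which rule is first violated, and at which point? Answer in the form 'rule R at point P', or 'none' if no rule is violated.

Zone of each point (C = within 1σ̂, B = 1σ̂–2σ̂, A = 2σ̂–3σ̂, * = beyond 3σ̂; sign = side of CL): 1:+C, 2:+C, 3:+C, 4:-B, 5:-C, 6:-C, 7:+C, 8:+C, 9:+B, 10:+B, 11:+A, 12:+B, 13:+C, 14:+B
Rule 3 (four of five consecutive points beyond the same 1σ limit) is satisfied at point 12.

rule 3 at point 12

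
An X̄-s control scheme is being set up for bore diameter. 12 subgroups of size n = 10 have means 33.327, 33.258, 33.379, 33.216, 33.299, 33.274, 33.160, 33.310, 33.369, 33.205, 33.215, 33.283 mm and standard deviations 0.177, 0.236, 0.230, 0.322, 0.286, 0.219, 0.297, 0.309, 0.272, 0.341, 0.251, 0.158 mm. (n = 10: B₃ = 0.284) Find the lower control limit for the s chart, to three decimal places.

s̄ = (0.177 + 0.236 + 0.230 + 0.322 + 0.286 + 0.219 + 0.297 + 0.309 + 0.272 + 0.341 + 0.251 + 0.158) / 12 = 0.2582
LCL_s = B₃·s̄ = 0.284 × 0.2582 = 0.0733

0.073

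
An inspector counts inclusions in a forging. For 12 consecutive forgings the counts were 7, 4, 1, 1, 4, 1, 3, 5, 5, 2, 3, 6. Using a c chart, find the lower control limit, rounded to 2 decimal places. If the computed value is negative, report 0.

c̄ = (7 + 4 + 1 + 1 + 4 + 1 + 3 + 5 + 5 + 2 + 3 + 6) / 12 = 42 / 12 = 3.5000
LCL = c̄ − 3√c̄ = 3.5000 − 3 × 1.8708 = -2.1125 → 0 (cannot be negative)

0.00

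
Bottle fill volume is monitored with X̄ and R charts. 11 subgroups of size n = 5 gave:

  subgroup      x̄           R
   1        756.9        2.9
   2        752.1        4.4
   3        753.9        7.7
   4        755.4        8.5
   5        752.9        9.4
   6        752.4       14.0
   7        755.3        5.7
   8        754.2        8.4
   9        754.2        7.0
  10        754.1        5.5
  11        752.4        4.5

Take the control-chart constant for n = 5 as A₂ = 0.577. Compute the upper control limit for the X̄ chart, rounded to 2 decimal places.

758.07

X̄̄ = (756.9 + 752.1 + 753.9 + 755.4 + 752.9 + 752.4 + 755.3 + 754.2 + 754.2 + 754.1 + 752.4) / 11 = 8293.8000 / 11 = 753.9818
R̄ = (2.9 + 4.4 + 7.7 + 8.5 + 9.4 + 14.0 + 5.7 + 8.4 + 7.0 + 5.5 + 4.5) / 11 = 78.0000 / 11 = 7.0909
UCL = X̄̄ + A₂·R̄ = 753.9818 + 0.577 × 7.0909 = 758.0733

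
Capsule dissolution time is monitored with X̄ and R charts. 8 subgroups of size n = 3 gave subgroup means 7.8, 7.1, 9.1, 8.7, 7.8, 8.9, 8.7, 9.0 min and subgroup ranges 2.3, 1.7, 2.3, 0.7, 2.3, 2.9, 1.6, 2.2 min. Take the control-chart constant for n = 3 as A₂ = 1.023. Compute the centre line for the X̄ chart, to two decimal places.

X̄̄ = (7.8 + 7.1 + 9.1 + 8.7 + 7.8 + 8.9 + 8.7 + 9.0) / 8 = 67.1000 / 8 = 8.3875
CL = X̄̄ = 8.3875

8.39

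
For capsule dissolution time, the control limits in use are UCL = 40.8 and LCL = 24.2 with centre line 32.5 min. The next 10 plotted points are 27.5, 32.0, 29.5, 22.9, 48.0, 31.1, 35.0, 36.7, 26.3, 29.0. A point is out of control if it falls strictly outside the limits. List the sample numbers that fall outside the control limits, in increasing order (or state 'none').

4, 5

Compare each point to [24.2, 40.8]: sample 4 = 22.9 < LCL; sample 5 = 48.0 > UCL.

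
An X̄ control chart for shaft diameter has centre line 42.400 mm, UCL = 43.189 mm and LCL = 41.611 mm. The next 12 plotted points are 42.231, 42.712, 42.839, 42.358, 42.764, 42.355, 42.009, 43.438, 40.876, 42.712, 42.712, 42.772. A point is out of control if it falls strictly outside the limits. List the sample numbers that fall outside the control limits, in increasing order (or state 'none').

8, 9

Compare each point to [41.611, 43.189]: sample 8 = 43.438 > UCL; sample 9 = 40.876 < LCL.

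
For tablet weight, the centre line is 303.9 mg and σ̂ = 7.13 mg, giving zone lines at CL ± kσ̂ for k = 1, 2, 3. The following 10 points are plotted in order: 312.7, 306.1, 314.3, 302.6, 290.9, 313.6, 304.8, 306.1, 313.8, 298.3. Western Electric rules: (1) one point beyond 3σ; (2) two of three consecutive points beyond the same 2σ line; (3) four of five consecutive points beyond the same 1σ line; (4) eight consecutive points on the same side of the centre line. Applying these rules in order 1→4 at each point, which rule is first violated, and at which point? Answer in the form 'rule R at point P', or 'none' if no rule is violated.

none

Zone of each point (C = within 1σ̂, B = 1σ̂–2σ̂, A = 2σ̂–3σ̂, * = beyond 3σ̂; sign = side of CL): 1:+B, 2:+C, 3:+B, 4:-C, 5:-B, 6:+B, 7:+C, 8:+C, 9:+B, 10:-C
No rule fires across all 10 points.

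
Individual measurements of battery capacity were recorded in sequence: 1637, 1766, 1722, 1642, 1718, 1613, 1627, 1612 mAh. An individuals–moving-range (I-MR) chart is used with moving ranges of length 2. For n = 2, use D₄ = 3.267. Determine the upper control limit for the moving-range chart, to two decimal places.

Moving ranges: 129, 44, 80, 76, 105, 14, 15; M̄R̄ = 463.0000 / 7 = 66.1429
UCL_MR = D₄·M̄R̄ = 3.267 × 66.1429 = 216.0887

216.09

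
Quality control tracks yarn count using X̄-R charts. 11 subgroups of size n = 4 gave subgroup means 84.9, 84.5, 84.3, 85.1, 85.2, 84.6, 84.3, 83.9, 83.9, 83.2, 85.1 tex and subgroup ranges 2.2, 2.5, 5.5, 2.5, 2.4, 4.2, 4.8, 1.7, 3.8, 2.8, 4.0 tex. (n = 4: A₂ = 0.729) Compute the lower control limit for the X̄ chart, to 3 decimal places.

X̄̄ = (84.9 + 84.5 + 84.3 + 85.1 + 85.2 + 84.6 + 84.3 + 83.9 + 83.9 + 83.2 + 85.1) / 11 = 929.0000 / 11 = 84.4545
R̄ = (2.2 + 2.5 + 5.5 + 2.5 + 2.4 + 4.2 + 4.8 + 1.7 + 3.8 + 2.8 + 4.0) / 11 = 36.4000 / 11 = 3.3091
LCL = X̄̄ − A₂·R̄ = 84.4545 − 0.729 × 3.3091 = 82.0422

82.042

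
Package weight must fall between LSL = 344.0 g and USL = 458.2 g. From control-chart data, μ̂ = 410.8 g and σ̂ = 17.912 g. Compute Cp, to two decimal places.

1.06

Cp = (USL − LSL) / (6σ̂) = (458.2 − 344.0) / (6 × 17.912) = 114.2000 / 107.4720 = 1.0626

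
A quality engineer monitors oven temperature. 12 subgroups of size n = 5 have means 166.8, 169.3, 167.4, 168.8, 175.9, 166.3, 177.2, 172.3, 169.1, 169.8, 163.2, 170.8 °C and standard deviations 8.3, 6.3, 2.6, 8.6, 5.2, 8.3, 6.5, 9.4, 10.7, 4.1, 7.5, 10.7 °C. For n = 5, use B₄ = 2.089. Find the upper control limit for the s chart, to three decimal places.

15.354

s̄ = (8.3 + 6.3 + 2.6 + 8.6 + 5.2 + 8.3 + 6.5 + 9.4 + 10.7 + 4.1 + 7.5 + 10.7) / 12 = 7.3500
UCL_s = B₄·s̄ = 2.089 × 7.3500 = 15.3542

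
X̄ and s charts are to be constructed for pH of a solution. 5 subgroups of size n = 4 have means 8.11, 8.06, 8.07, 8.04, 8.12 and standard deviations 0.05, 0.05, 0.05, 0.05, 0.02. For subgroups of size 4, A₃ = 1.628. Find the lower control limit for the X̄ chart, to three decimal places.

8.008

X̄̄ = (8.11 + 8.06 + 8.07 + 8.04 + 8.12) / 5 = 8.0800
s̄ = (0.05 + 0.05 + 0.05 + 0.05 + 0.02) / 5 = 0.0440
LCL = X̄̄ − A₃·s̄ = 8.0800 − 1.628 × 0.0440 = 8.0084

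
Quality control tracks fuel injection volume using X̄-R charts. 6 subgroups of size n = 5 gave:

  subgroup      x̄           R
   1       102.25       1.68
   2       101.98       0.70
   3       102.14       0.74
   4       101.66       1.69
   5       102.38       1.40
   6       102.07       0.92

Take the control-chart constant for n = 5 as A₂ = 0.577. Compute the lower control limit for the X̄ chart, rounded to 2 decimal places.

101.39

X̄̄ = (102.25 + 101.98 + 102.14 + 101.66 + 102.38 + 102.07) / 6 = 612.4800 / 6 = 102.0800
R̄ = (1.68 + 0.70 + 0.74 + 1.69 + 1.40 + 0.92) / 6 = 7.1300 / 6 = 1.1883
LCL = X̄̄ − A₂·R̄ = 102.0800 − 0.577 × 1.1883 = 101.3943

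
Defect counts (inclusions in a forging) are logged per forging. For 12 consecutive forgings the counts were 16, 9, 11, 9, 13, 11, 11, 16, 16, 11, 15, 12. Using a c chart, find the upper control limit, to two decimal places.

c̄ = (16 + 9 + 11 + 9 + 13 + 11 + 11 + 16 + 16 + 11 + 15 + 12) / 12 = 150 / 12 = 12.5000
UCL = c̄ + 3√c̄ = 12.5000 + 3 × √12.5000 = 12.5000 + 3 × 3.5355 = 23.1066

23.11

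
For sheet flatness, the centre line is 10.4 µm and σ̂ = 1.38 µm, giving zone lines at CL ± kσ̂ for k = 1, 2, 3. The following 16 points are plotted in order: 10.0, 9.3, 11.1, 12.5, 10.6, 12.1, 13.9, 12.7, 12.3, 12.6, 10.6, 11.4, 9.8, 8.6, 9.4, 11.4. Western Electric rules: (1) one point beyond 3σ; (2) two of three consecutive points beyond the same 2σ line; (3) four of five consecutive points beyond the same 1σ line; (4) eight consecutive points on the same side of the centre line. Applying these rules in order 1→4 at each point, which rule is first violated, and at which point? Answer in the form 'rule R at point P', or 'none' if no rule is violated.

Zone of each point (C = within 1σ̂, B = 1σ̂–2σ̂, A = 2σ̂–3σ̂, * = beyond 3σ̂; sign = side of CL): 1:-C, 2:-C, 3:+C, 4:+B, 5:+C, 6:+B, 7:+A, 8:+B, 9:+B, 10:+B, 11:+C, 12:+C, 13:-C, 14:-B, 15:-C, 16:+C
Rule 3 (four of five consecutive points beyond the same 1σ limit) is satisfied at point 8.

rule 3 at point 8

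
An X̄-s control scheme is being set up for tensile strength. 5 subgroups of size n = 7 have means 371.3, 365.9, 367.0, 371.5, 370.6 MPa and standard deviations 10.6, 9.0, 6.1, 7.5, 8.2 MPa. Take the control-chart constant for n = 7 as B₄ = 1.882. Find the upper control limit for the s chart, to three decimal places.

15.583

s̄ = (10.6 + 9.0 + 6.1 + 7.5 + 8.2) / 5 = 8.2800
UCL_s = B₄·s̄ = 1.882 × 8.2800 = 15.5830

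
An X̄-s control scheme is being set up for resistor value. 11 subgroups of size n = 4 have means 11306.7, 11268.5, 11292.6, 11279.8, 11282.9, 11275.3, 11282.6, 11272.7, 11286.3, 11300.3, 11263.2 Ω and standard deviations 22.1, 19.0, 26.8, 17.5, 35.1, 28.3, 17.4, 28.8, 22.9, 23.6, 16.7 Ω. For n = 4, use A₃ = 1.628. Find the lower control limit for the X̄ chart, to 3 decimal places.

X̄̄ = (11306.7 + 11268.5 + 11292.6 + 11279.8 + 11282.9 + 11275.3 + 11282.6 + 11272.7 + 11286.3 + 11300.3 + 11263.2) / 11 = 11282.8091
s̄ = (22.1 + 19.0 + 26.8 + 17.5 + 35.1 + 28.3 + 17.4 + 28.8 + 22.9 + 23.6 + 16.7) / 11 = 23.4727
LCL = X̄̄ − A₃·s̄ = 11282.8091 − 1.628 × 23.4727 = 11244.5955

11244.595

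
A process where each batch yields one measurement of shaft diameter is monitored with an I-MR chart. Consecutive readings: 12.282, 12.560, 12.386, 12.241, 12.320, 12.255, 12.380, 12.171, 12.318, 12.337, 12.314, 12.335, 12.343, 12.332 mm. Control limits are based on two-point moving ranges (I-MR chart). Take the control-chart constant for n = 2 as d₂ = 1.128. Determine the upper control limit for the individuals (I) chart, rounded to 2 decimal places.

X̄ = (12.282 + 12.560 + 12.386 + 12.241 + 12.320 + 12.255 + 12.380 + 12.171 + 12.318 + 12.337 + 12.314 + 12.335 + 12.343 + 12.332) / 14 = 12.3267
Moving ranges: 0.278, 0.174, 0.145, 0.079, 0.065, 0.125, 0.209, 0.147, 0.019, 0.023, 0.021, 0.008, 0.011; M̄R̄ = 1.3040 / 13 = 0.1003
UCL = X̄ + 3·M̄R̄/d₂ = 12.3267 + 3 × 0.1003 / 1.128 = 12.5935

12.59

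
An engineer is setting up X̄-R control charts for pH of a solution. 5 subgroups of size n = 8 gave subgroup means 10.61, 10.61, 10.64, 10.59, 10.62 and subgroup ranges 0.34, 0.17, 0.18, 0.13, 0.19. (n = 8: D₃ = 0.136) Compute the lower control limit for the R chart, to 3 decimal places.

0.027

R̄ = (0.34 + 0.17 + 0.18 + 0.13 + 0.19) / 5 = 1.0100 / 5 = 0.2020
LCL_R = D₃·R̄ = 0.136 × 0.2020 = 0.0275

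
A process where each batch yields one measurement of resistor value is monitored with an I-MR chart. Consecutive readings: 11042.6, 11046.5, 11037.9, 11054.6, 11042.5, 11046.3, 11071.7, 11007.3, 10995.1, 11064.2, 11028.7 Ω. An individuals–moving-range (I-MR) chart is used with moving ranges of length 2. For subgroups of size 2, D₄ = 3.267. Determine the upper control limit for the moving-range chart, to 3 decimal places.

82.230

Moving ranges: 3.9, 8.6, 16.7, 12.1, 3.8, 25.4, 64.4, 12.2, 69.1, 35.5; M̄R̄ = 251.7000 / 10 = 25.1700
UCL_MR = D₄·M̄R̄ = 3.267 × 25.1700 = 82.2304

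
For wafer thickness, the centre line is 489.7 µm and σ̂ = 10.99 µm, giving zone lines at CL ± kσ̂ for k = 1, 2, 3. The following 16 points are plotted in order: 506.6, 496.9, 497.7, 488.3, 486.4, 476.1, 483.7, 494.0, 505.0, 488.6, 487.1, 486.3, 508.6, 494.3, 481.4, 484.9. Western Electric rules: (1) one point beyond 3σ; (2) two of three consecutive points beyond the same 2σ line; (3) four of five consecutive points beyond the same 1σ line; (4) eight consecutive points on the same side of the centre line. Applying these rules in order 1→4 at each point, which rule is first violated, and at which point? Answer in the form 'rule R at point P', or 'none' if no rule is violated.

none

Zone of each point (C = within 1σ̂, B = 1σ̂–2σ̂, A = 2σ̂–3σ̂, * = beyond 3σ̂; sign = side of CL): 1:+B, 2:+C, 3:+C, 4:-C, 5:-C, 6:-B, 7:-C, 8:+C, 9:+B, 10:-C, 11:-C, 12:-C, 13:+B, 14:+C, 15:-C, 16:-C
No rule fires across all 16 points.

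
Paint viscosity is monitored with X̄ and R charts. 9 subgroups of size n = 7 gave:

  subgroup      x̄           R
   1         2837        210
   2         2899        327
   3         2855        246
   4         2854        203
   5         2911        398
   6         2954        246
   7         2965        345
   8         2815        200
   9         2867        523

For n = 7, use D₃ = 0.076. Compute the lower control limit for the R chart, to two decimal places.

R̄ = (210 + 327 + 246 + 203 + 398 + 246 + 345 + 200 + 523) / 9 = 2698.0000 / 9 = 299.7778
LCL_R = D₃·R̄ = 0.076 × 299.7778 = 22.7831

22.78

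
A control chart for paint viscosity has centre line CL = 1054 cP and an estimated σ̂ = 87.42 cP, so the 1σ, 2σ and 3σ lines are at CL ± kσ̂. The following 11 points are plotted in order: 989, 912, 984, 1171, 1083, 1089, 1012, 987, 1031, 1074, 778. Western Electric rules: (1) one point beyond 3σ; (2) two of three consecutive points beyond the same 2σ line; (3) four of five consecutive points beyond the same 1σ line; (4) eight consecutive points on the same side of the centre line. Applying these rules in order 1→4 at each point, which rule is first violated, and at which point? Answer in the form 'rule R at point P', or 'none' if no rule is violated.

Zone of each point (C = within 1σ̂, B = 1σ̂–2σ̂, A = 2σ̂–3σ̂, * = beyond 3σ̂; sign = side of CL): 1:-C, 2:-B, 3:-C, 4:+B, 5:+C, 6:+C, 7:-C, 8:-C, 9:-C, 10:+C, 11:-*
Rule 1 (one point beyond the 3σ limits) is satisfied at point 11.

rule 1 at point 11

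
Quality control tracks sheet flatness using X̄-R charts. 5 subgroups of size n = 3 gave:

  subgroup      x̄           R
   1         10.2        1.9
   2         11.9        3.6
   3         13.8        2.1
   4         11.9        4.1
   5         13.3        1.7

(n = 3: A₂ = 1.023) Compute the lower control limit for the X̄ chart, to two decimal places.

X̄̄ = (10.2 + 11.9 + 13.8 + 11.9 + 13.3) / 5 = 61.1000 / 5 = 12.2200
R̄ = (1.9 + 3.6 + 2.1 + 4.1 + 1.7) / 5 = 13.4000 / 5 = 2.6800
LCL = X̄̄ − A₂·R̄ = 12.2200 − 1.023 × 2.6800 = 9.4784

9.48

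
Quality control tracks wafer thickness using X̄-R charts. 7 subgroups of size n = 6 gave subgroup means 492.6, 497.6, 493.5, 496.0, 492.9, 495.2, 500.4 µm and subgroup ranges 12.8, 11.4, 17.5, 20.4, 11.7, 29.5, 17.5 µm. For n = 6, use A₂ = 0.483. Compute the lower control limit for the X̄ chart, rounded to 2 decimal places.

487.12

X̄̄ = (492.6 + 497.6 + 493.5 + 496.0 + 492.9 + 495.2 + 500.4) / 7 = 3468.2000 / 7 = 495.4571
R̄ = (12.8 + 11.4 + 17.5 + 20.4 + 11.7 + 29.5 + 17.5) / 7 = 120.8000 / 7 = 17.2571
LCL = X̄̄ − A₂·R̄ = 495.4571 − 0.483 × 17.2571 = 487.1219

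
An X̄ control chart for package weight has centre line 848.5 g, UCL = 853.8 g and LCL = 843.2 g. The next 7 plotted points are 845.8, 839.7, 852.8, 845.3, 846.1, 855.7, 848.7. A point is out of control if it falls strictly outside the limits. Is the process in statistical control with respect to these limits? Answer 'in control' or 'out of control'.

Compare each point to [843.2, 853.8]: sample 2 = 839.7 < LCL; sample 6 = 855.7 > UCL.

out of control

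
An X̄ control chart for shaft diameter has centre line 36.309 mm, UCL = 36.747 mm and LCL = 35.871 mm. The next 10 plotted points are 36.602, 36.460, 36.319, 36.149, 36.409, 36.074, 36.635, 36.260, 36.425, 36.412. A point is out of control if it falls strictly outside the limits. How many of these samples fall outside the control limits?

All 10 points lie within [35.871, 36.747].

0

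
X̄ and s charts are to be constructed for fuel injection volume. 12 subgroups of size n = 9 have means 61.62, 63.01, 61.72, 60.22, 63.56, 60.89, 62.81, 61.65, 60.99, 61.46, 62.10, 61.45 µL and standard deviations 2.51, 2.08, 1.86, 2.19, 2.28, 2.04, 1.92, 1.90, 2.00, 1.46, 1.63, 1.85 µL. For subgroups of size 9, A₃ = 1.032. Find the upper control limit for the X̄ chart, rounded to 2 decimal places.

63.83

X̄̄ = (61.62 + 63.01 + 61.72 + 60.22 + 63.56 + 60.89 + 62.81 + 61.65 + 60.99 + 61.46 + 62.10 + 61.45) / 12 = 61.7900
s̄ = (2.51 + 2.08 + 1.86 + 2.19 + 2.28 + 2.04 + 1.92 + 1.90 + 2.00 + 1.46 + 1.63 + 1.85) / 12 = 1.9767
UCL = X̄̄ + A₃·s̄ = 61.7900 + 1.032 × 1.9767 = 63.8299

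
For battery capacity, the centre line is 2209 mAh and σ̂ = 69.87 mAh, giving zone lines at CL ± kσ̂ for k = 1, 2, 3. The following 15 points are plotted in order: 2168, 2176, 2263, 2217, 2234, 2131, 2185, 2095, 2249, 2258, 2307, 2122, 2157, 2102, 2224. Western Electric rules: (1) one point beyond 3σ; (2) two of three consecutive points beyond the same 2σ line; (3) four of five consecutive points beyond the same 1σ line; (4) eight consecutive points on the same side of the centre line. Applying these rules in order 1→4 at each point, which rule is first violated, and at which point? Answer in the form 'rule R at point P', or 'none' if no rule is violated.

Zone of each point (C = within 1σ̂, B = 1σ̂–2σ̂, A = 2σ̂–3σ̂, * = beyond 3σ̂; sign = side of CL): 1:-C, 2:-C, 3:+C, 4:+C, 5:+C, 6:-B, 7:-C, 8:-B, 9:+C, 10:+C, 11:+B, 12:-B, 13:-C, 14:-B, 15:+C
No rule fires across all 15 points.

none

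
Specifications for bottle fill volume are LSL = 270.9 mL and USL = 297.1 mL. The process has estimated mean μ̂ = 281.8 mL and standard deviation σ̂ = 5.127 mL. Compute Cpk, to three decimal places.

0.709

Cpu = (USL − μ̂) / (3σ̂) = (297.1 − 281.8) / (3 × 5.127) = 0.9947; Cpl = (μ̂ − LSL) / (3σ̂) = (281.8 − 270.9) / (3 × 5.127) = 0.7087; Cpk = min(Cpu, Cpl) = 0.7087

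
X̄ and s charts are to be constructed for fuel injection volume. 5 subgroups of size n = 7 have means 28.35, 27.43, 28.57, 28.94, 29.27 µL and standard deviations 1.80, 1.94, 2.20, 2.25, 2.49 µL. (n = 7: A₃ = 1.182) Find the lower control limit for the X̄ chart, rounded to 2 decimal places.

25.99

X̄̄ = (28.35 + 27.43 + 28.57 + 28.94 + 29.27) / 5 = 28.5120
s̄ = (1.80 + 1.94 + 2.20 + 2.25 + 2.49) / 5 = 2.1360
LCL = X̄̄ − A₃·s̄ = 28.5120 − 1.182 × 2.1360 = 25.9872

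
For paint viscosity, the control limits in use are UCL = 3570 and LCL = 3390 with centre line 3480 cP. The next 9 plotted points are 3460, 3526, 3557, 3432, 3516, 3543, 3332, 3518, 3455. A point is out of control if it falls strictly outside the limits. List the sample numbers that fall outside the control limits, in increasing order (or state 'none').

7

Compare each point to [3390, 3570]: sample 7 = 3332 < LCL.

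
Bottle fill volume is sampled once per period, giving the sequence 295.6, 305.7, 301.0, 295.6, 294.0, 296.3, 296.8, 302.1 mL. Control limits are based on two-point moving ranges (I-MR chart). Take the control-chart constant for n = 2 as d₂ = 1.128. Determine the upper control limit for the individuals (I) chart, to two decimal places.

X̄ = (295.6 + 305.7 + 301.0 + 295.6 + 294.0 + 296.3 + 296.8 + 302.1) / 8 = 298.3875
Moving ranges: 10.1, 4.7, 5.4, 1.6, 2.3, 0.5, 5.3; M̄R̄ = 29.9000 / 7 = 4.2714
UCL = X̄ + 3·M̄R̄/d₂ = 298.3875 + 3 × 4.2714 / 1.128 = 309.7477

309.75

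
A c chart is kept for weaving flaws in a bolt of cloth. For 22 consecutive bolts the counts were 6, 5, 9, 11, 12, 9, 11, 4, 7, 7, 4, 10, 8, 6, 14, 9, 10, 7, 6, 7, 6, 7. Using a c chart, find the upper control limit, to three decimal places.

c̄ = (6 + 5 + 9 + 11 + 12 + 9 + 11 + 4 + 7 + 7 + 4 + 10 + 8 + 6 + 14 + 9 + 10 + 7 + 6 + 7 + 6 + 7) / 22 = 175 / 22 = 7.9545
UCL = c̄ + 3√c̄ = 7.9545 + 3 × √7.9545 = 7.9545 + 3 × 2.8204 = 16.4157

16.416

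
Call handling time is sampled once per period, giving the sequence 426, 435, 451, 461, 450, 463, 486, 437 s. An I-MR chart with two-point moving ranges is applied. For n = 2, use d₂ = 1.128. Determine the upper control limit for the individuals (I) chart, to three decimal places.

500.897

X̄ = (426 + 435 + 451 + 461 + 450 + 463 + 486 + 437) / 8 = 451.1250
Moving ranges: 9, 16, 10, 11, 13, 23, 49; M̄R̄ = 131.0000 / 7 = 18.7143
UCL = X̄ + 3·M̄R̄/d₂ = 451.1250 + 3 × 18.7143 / 1.128 = 500.8970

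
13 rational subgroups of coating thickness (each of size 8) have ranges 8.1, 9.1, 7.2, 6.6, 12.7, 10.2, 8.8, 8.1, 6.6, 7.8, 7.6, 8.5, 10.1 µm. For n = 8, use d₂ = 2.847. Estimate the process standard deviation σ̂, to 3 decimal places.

3.010

R̄ = (8.1 + 9.1 + 7.2 + 6.6 + 12.7 + 10.2 + 8.8 + 8.1 + 6.6 + 7.8 + 7.6 + 8.5 + 10.1) / 13 = 8.5692
σ̂ = R̄ / d₂ = 8.5692 / 2.847 = 3.0099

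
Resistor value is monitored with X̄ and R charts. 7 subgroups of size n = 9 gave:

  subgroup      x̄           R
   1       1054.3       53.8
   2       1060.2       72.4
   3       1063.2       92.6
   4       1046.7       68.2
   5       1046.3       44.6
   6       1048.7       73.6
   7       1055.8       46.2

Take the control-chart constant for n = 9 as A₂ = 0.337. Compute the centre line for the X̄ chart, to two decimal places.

X̄̄ = (1054.3 + 1060.2 + 1063.2 + 1046.7 + 1046.3 + 1048.7 + 1055.8) / 7 = 7375.2000 / 7 = 1053.6000
CL = X̄̄ = 1053.6000

1053.60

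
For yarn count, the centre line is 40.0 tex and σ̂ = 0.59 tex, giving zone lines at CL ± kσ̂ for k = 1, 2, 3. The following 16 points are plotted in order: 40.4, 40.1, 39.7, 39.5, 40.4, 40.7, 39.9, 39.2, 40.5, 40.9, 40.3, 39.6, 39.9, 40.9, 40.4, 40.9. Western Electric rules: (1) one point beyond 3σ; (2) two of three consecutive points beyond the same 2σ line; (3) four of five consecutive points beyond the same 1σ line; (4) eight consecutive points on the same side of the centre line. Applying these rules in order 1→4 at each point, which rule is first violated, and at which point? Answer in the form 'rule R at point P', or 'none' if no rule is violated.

none

Zone of each point (C = within 1σ̂, B = 1σ̂–2σ̂, A = 2σ̂–3σ̂, * = beyond 3σ̂; sign = side of CL): 1:+C, 2:+C, 3:-C, 4:-C, 5:+C, 6:+B, 7:-C, 8:-B, 9:+C, 10:+B, 11:+C, 12:-C, 13:-C, 14:+B, 15:+C, 16:+B
No rule fires across all 16 points.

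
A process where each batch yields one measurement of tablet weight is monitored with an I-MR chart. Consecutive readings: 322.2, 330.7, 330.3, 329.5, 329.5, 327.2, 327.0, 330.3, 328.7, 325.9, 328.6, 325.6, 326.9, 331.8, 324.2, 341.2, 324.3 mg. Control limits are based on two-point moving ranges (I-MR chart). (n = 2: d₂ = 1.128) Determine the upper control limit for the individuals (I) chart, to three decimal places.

X̄ = (322.2 + 330.7 + 330.3 + 329.5 + 329.5 + 327.2 + 327.0 + 330.3 + 328.7 + 325.9 + 328.6 + 325.6 + 326.9 + 331.8 + 324.2 + 341.2 + 324.3) / 17 = 328.4647
Moving ranges: 8.5, 0.4, 0.8, 0.0, 2.3, 0.2, 3.3, 1.6, 2.8, 2.7, 3.0, 1.3, 4.9, 7.6, 17.0, 16.9; M̄R̄ = 73.3000 / 16 = 4.5812
UCL = X̄ + 3·M̄R̄/d₂ = 328.4647 + 3 × 4.5812 / 1.128 = 340.6489

340.649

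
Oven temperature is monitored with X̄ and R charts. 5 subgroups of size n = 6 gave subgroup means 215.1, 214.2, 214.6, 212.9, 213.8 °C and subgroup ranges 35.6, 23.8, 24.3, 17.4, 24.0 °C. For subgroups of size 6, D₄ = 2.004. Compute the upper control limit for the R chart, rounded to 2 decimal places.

R̄ = (35.6 + 23.8 + 24.3 + 17.4 + 24.0) / 5 = 125.1000 / 5 = 25.0200
UCL_R = D₄·R̄ = 2.004 × 25.0200 = 50.1401

50.14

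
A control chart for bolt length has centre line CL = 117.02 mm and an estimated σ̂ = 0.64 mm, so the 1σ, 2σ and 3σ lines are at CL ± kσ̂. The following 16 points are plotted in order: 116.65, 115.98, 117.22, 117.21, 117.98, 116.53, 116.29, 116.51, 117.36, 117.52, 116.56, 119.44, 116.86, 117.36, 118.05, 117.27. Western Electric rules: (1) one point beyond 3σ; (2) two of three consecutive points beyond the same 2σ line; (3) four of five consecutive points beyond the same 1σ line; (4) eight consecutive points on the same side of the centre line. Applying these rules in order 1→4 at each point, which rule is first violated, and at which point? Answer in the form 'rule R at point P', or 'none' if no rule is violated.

Zone of each point (C = within 1σ̂, B = 1σ̂–2σ̂, A = 2σ̂–3σ̂, * = beyond 3σ̂; sign = side of CL): 1:-C, 2:-B, 3:+C, 4:+C, 5:+B, 6:-C, 7:-B, 8:-C, 9:+C, 10:+C, 11:-C, 12:+*, 13:-C, 14:+C, 15:+B, 16:+C
Rule 1 (one point beyond the 3σ limits) is satisfied at point 12.

rule 1 at point 12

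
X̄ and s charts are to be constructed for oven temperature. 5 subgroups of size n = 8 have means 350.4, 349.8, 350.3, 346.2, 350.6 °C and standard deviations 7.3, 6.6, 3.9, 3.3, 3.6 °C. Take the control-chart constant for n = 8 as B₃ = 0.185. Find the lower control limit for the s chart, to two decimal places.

s̄ = (7.3 + 6.6 + 3.9 + 3.3 + 3.6) / 5 = 4.9400
LCL_s = B₃·s̄ = 0.185 × 4.9400 = 0.9139

0.91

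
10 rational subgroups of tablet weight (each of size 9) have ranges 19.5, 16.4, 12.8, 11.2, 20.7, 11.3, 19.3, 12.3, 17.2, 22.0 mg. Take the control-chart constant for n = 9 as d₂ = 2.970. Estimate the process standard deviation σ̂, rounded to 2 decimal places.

R̄ = (19.5 + 16.4 + 12.8 + 11.2 + 20.7 + 11.3 + 19.3 + 12.3 + 17.2 + 22.0) / 10 = 16.2700
σ̂ = R̄ / d₂ = 16.2700 / 2.970 = 5.4781

5.48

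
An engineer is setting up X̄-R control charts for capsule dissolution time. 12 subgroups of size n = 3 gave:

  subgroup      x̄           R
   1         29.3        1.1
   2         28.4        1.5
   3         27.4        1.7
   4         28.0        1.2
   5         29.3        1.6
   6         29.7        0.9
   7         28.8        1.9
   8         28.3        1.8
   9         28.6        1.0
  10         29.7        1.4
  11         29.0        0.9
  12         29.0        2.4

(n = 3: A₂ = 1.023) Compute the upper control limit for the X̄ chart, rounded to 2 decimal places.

X̄̄ = (29.3 + 28.4 + 27.4 + 28.0 + 29.3 + 29.7 + 28.8 + 28.3 + 28.6 + 29.7 + 29.0 + 29.0) / 12 = 345.5000 / 12 = 28.7917
R̄ = (1.1 + 1.5 + 1.7 + 1.2 + 1.6 + 0.9 + 1.9 + 1.8 + 1.0 + 1.4 + 0.9 + 2.4) / 12 = 17.4000 / 12 = 1.4500
UCL = X̄̄ + A₂·R̄ = 28.7917 + 1.023 × 1.4500 = 30.2750

30.28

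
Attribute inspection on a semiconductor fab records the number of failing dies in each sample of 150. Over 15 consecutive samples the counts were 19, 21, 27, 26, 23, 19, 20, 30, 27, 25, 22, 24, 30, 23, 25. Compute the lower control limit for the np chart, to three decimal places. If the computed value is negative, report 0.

10.582

p̄ = Σdᵢ / (k·n) = 361 / (15 × 150) = 0.16044
LCL = np̄ − 3·√(np̄(1−p̄)) = 24.0667 − 3 × 4.4950 = 10.5816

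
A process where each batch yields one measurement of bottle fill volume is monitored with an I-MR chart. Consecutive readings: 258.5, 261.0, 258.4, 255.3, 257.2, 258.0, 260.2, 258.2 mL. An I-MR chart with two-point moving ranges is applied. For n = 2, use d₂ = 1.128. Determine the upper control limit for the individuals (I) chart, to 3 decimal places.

264.087

X̄ = (258.5 + 261.0 + 258.4 + 255.3 + 257.2 + 258.0 + 260.2 + 258.2) / 8 = 258.3500
Moving ranges: 2.5, 2.6, 3.1, 1.9, 0.8, 2.2, 2.0; M̄R̄ = 15.1000 / 7 = 2.1571
UCL = X̄ + 3·M̄R̄/d₂ = 258.3500 + 3 × 2.1571 / 1.128 = 264.0871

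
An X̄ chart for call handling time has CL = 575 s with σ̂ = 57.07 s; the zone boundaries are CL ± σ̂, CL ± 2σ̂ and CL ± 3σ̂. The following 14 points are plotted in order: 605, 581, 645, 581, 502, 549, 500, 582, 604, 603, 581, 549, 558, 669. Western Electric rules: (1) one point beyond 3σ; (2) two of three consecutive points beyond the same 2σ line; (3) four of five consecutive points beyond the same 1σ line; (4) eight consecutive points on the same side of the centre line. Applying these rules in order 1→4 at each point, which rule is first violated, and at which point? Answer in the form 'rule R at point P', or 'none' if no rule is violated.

none

Zone of each point (C = within 1σ̂, B = 1σ̂–2σ̂, A = 2σ̂–3σ̂, * = beyond 3σ̂; sign = side of CL): 1:+C, 2:+C, 3:+B, 4:+C, 5:-B, 6:-C, 7:-B, 8:+C, 9:+C, 10:+C, 11:+C, 12:-C, 13:-C, 14:+B
No rule fires across all 14 points.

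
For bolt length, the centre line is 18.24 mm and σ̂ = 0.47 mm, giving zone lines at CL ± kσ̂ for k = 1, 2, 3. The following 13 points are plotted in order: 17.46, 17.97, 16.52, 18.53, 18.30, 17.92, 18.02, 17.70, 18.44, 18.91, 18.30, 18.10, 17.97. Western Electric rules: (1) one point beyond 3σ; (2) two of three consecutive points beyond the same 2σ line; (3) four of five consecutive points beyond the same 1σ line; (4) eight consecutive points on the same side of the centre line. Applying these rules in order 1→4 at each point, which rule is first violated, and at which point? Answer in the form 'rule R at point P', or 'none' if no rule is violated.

Zone of each point (C = within 1σ̂, B = 1σ̂–2σ̂, A = 2σ̂–3σ̂, * = beyond 3σ̂; sign = side of CL): 1:-B, 2:-C, 3:-*, 4:+C, 5:+C, 6:-C, 7:-C, 8:-B, 9:+C, 10:+B, 11:+C, 12:-C, 13:-C
Rule 1 (one point beyond the 3σ limits) is satisfied at point 3.

rule 1 at point 3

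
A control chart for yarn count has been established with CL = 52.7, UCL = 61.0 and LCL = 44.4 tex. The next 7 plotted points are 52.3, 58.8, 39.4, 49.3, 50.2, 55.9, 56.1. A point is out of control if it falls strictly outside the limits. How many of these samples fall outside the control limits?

1

Compare each point to [44.4, 61.0]: sample 3 = 39.4 < LCL.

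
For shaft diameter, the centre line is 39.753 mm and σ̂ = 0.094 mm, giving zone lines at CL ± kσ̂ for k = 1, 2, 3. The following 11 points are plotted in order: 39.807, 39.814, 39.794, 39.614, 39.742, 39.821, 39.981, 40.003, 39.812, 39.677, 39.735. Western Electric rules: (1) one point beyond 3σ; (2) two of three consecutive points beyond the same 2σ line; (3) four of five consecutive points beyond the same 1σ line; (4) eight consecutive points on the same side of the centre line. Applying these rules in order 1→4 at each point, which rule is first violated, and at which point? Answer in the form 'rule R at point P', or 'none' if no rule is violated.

Zone of each point (C = within 1σ̂, B = 1σ̂–2σ̂, A = 2σ̂–3σ̂, * = beyond 3σ̂; sign = side of CL): 1:+C, 2:+C, 3:+C, 4:-B, 5:-C, 6:+C, 7:+A, 8:+A, 9:+C, 10:-C, 11:-C
Rule 2 (two of three consecutive points beyond the same 2σ limit) is satisfied at point 8.

rule 2 at point 8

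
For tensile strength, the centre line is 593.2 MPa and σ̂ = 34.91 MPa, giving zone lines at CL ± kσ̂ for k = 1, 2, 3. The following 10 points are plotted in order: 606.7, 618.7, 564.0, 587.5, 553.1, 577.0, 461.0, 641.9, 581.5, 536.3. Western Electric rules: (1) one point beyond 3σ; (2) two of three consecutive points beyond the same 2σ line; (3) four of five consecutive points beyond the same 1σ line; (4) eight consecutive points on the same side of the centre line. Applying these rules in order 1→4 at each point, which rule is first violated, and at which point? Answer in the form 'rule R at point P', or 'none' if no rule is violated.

Zone of each point (C = within 1σ̂, B = 1σ̂–2σ̂, A = 2σ̂–3σ̂, * = beyond 3σ̂; sign = side of CL): 1:+C, 2:+C, 3:-C, 4:-C, 5:-B, 6:-C, 7:-*, 8:+B, 9:-C, 10:-B
Rule 1 (one point beyond the 3σ limits) is satisfied at point 7.

rule 1 at point 7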